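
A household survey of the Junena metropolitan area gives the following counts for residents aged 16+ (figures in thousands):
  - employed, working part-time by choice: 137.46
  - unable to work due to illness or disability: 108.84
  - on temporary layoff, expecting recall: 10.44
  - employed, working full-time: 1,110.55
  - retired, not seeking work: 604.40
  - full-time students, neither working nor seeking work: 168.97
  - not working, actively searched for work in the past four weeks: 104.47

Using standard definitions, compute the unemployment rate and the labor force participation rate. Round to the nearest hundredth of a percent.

Unemployment rate ≈ 8.43%; labor force participation rate ≈ 60.71%.

Employed = 137.46 + 1,110.55 = 1,248.01 thousand.
Unemployed = 10.44 + 104.47 = 114.91 thousand (jobless and actively searching, or on temporary layoff).
Labor force = 1,248.01 + 114.91 = 1,362.92 thousand.
Not in labor force = 108.84 + 604.40 + 168.97 = 882.21 thousand (those not working and not actively searching are outside the labor force).
Civilian working-age population = 1,362.92 + 882.21 = 2,245.13 thousand.
Unemployment rate = 114.91 / 1,362.92 = 8.43%.
Labor force participation rate = 1,362.92 / 2,245.13 = 60.71%.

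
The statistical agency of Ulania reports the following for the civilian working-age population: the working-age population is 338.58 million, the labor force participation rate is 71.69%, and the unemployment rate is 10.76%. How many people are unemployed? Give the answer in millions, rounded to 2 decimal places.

About 26.12 million are unemployed.

Labor force = 0.7169 × 338.58 = 242.73 million.
Unemployed = 0.1076 × 242.73 ≈ 26.12 million.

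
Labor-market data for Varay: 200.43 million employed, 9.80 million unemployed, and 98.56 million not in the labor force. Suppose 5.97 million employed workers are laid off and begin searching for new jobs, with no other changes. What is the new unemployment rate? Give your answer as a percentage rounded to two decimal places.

Initially, labor force = 200.43 + 9.80 = 210.23 million, so u = 9.80/210.23 = 4.66%.
After the change, employed falls and unemployed rises by 5.97; labor force unchanged → E = 194.46, U = 15.77, labor force = 210.23 million.
New unemployment rate = 15.77 / 210.23 = 7.50%.

New unemployment rate ≈ 7.50%.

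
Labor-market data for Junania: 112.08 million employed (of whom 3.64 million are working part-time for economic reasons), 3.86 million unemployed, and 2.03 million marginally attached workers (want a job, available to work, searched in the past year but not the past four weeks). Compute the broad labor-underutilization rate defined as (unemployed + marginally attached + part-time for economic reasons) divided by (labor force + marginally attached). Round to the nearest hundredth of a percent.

Broad underutilization rate ≈ 8.08%.

Labor force = 112.08 + 3.86 = 115.94 million.
Numerator = 3.86 + 2.03 + 3.64 = 9.53 million.
Denominator = 115.94 + 2.03 = 117.97 million.
Broad rate = 9.53 / 117.97 = 8.08%.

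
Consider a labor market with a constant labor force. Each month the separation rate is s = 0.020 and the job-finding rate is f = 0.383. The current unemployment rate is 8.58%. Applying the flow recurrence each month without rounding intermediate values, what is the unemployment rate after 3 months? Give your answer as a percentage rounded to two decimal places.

With a fixed labor force, u_{t+1} = u_t + s·(1−u_t) − f·u_t = u_t·(1−s−f) + s.
Here 1−s−f = 0.597 and s = 0.020.
u_1 = 0.085800 × 0.597 + 0.020 = 0.071223.
u_2 = 0.071223 × 0.597 + 0.020 = 0.062520.
u_3 = 0.062520 × 0.597 + 0.020 = 0.057324.

Unemployment rate after three months ≈ 5.73%.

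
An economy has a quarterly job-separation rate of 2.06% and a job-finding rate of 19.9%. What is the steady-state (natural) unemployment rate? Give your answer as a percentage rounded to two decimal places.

Steady-state unemployment rate ≈ 9.38%.

At steady state the flows balance: s·E = f·U, so U/(E+U) = s/(s+f).
u* = 2.06 / (2.06 + 19.9) = 2.06 / 21.96 = 9.38%.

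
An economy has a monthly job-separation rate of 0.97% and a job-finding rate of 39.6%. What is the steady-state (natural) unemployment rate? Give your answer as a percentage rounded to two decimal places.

Steady-state unemployment rate ≈ 2.39%.

At steady state the flows balance: s·E = f·U, so U/(E+U) = s/(s+f).
u* = 0.97 / (0.97 + 39.6) = 0.97 / 40.57 = 2.39%.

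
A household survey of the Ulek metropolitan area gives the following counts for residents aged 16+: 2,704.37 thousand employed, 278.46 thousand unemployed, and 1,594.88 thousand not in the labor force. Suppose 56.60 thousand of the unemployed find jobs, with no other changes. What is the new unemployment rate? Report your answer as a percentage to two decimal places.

Initially, labor force = 2,704.37 + 278.46 = 2,982.83 thousand, so u = 278.46/2,982.83 = 9.34%.
After the change, unemployed falls and employed rises by 56.60; labor force unchanged → E = 2,760.97, U = 221.86, labor force = 2,982.83 thousand.
New unemployment rate = 221.86 / 2,982.83 = 7.44%.

New unemployment rate ≈ 7.44%.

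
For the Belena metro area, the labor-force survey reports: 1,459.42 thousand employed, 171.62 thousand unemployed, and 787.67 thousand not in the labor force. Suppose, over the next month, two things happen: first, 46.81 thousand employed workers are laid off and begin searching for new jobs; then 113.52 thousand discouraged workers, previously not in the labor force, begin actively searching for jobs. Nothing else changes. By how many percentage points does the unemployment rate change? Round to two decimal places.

The unemployment rate changes by +8.51 percentage points.

Initially, labor force = 1,459.42 + 171.62 = 1,631.04 thousand, so u = 171.62/1,631.04 = 10.52%.
After the first change, employed falls and unemployed rises by 46.81; labor force unchanged → E = 1,412.61, U = 218.43, labor force = 1,631.04 thousand.
After the second change, unemployed and labor force both rise by 113.52 → E = 1,412.61, U = 331.95, labor force = 1,744.56 thousand.
New unemployment rate = 331.95 / 1,744.56 = 19.03%.
Change = 19.03% − 10.52% = +8.51 percentage points.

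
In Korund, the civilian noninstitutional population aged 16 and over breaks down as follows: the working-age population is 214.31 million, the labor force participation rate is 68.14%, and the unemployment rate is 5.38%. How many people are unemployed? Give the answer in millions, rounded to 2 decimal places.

Labor force = 0.6814 × 214.31 = 146.03 million.
Unemployed = 0.0538 × 146.03 ≈ 7.86 million.

About 7.86 million are unemployed.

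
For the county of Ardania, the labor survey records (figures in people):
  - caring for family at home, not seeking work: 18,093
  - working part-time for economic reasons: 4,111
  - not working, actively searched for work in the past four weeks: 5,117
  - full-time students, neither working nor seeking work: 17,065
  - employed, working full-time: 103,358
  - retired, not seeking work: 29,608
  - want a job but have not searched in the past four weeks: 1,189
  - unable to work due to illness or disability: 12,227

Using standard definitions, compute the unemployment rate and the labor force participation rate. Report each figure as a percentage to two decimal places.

Employed = 4,111 + 103,358 = 107,469 (anyone who worked, including part-time for economic reasons, counts as employed).
Unemployed = 5,117.
Labor force = 107,469 + 5,117 = 112,586.
Not in labor force = 18,093 + 17,065 + 29,608 + 1,189 + 12,227 = 78,182 (those not working and not actively searching are outside the labor force — including those who want a job but have given up searching).
Civilian working-age population = 112,586 + 78,182 = 190,768.
Unemployment rate = 5,117 / 112,586 = 4.54%.
Labor force participation rate = 112,586 / 190,768 = 59.02%.

Unemployment rate ≈ 4.54%; labor force participation rate ≈ 59.02%.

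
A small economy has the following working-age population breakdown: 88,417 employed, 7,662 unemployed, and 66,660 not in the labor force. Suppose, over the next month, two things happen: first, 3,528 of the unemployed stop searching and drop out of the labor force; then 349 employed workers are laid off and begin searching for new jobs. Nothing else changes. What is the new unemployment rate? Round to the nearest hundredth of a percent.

New unemployment rate ≈ 4.84%.

Initially, labor force = 88,417 + 7,662 = 96,079, so u = 7,662/96,079 = 7.97%.
After the first change, unemployed and labor force both fall by 3,528 → E = 88,417, U = 4,134, labor force = 92,551.
After the second change, employed falls and unemployed rises by 349; labor force unchanged → E = 88,068, U = 4,483, labor force = 92,551.
New unemployment rate = 4,483 / 92,551 = 4.84%.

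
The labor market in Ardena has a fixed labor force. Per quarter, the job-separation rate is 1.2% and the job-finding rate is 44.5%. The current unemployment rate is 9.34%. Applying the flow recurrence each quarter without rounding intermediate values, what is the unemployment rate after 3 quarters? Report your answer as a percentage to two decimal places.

With a fixed labor force, u_{t+1} = u_t + s·(1−u_t) − f·u_t = u_t·(1−s−f) + s.
Here 1−s−f = 0.543 and s = 0.012.
u_1 = 0.093400 × 0.543 + 0.012 = 0.062716.
u_2 = 0.062716 × 0.543 + 0.012 = 0.046055.
u_3 = 0.046055 × 0.543 + 0.012 = 0.037008.

Unemployment rate after three quarters ≈ 3.70%.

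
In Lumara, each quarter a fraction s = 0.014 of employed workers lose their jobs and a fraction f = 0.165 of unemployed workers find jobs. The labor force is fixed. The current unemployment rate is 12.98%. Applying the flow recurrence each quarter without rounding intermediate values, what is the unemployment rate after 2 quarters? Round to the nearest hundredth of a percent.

With a fixed labor force, u_{t+1} = u_t + s·(1−u_t) − f·u_t = u_t·(1−s−f) + s.
Here 1−s−f = 0.821 and s = 0.014.
u_1 = 0.129800 × 0.821 + 0.014 = 0.120566.
u_2 = 0.120566 × 0.821 + 0.014 = 0.112985.

Unemployment rate after two quarters ≈ 11.30%.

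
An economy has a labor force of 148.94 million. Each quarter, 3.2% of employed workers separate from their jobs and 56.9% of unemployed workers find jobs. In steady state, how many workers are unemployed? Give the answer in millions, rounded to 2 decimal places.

Steady-state unemployment rate u* = s/(s+f) = 3.2/(3.2+56.9) = 0.053245.
Unemployed = u* × labor force = 0.053245 × 148.94 ≈ 7.93 million.

About 7.93 million are unemployed in steady state.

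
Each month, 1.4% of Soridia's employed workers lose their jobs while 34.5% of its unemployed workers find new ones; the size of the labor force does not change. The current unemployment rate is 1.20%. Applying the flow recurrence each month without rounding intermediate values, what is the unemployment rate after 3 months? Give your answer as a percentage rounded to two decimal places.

With a fixed labor force, u_{t+1} = u_t + s·(1−u_t) − f·u_t = u_t·(1−s−f) + s.
Here 1−s−f = 0.641 and s = 0.014.
u_1 = 0.012000 × 0.641 + 0.014 = 0.021692.
u_2 = 0.021692 × 0.641 + 0.014 = 0.027905.
u_3 = 0.027905 × 0.641 + 0.014 = 0.031887.

Unemployment rate after three months ≈ 3.19%.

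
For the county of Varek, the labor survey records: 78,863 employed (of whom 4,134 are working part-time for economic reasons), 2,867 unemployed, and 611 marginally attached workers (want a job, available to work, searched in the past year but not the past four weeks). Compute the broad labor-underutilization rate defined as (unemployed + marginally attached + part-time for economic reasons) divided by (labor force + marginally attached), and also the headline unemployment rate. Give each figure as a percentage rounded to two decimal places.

Labor force = 78,863 + 2,867 = 81,730.
Numerator = 2,867 + 611 + 4,134 = 7,612.
Denominator = 81,730 + 611 = 82,341.
Broad rate = 7,612 / 82,341 = 9.24%.
Headline unemployment rate = 2,867 / 81,730 = 3.51%.

Broad underutilization rate ≈ 9.24%; headline unemployment rate ≈ 3.51%.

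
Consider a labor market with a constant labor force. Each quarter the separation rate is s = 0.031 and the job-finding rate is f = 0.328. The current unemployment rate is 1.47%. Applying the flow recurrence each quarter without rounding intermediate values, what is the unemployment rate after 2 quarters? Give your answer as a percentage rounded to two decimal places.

With a fixed labor force, u_{t+1} = u_t + s·(1−u_t) − f·u_t = u_t·(1−s−f) + s.
Here 1−s−f = 0.641 and s = 0.031.
u_1 = 0.014700 × 0.641 + 0.031 = 0.040423.
u_2 = 0.040423 × 0.641 + 0.031 = 0.056911.

Unemployment rate after two quarters ≈ 5.69%.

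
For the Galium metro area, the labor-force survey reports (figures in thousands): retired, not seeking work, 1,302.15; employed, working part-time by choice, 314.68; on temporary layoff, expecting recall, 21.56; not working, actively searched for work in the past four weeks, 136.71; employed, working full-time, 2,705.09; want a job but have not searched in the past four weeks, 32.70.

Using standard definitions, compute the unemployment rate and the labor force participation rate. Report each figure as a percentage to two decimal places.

Unemployment rate ≈ 4.98%; labor force participation rate ≈ 70.42%.

Employed = 314.68 + 2,705.09 = 3,019.77 thousand.
Unemployed = 21.56 + 136.71 = 158.27 thousand (jobless and actively searching, or on temporary layoff).
Labor force = 3,019.77 + 158.27 = 3,178.04 thousand.
Not in labor force = 1,302.15 + 32.70 = 1,334.85 thousand (those not working and not actively searching are outside the labor force — including those who want a job but have given up searching).
Civilian working-age population = 3,178.04 + 1,334.85 = 4,512.89 thousand.
Unemployment rate = 158.27 / 3,178.04 = 4.98%.
Labor force participation rate = 3,178.04 / 4,512.89 = 70.42%.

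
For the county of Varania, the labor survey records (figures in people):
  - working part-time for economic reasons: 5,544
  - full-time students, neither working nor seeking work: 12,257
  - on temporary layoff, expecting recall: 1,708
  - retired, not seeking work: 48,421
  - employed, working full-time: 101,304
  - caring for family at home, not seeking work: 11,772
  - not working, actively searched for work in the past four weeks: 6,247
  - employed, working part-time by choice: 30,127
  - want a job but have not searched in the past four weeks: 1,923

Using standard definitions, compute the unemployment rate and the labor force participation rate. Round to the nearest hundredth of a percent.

Unemployment rate ≈ 5.49%; labor force participation rate ≈ 66.09%.

Employed = 5,544 + 101,304 + 30,127 = 136,975 (anyone who worked, including part-time for economic reasons, counts as employed).
Unemployed = 1,708 + 6,247 = 7,955 (jobless and actively searching, or on temporary layoff).
Labor force = 136,975 + 7,955 = 144,930.
Not in labor force = 12,257 + 48,421 + 11,772 + 1,923 = 74,373 (those not working and not actively searching are outside the labor force — including those who want a job but have given up searching).
Civilian working-age population = 144,930 + 74,373 = 219,303.
Unemployment rate = 7,955 / 144,930 = 5.49%.
Labor force participation rate = 144,930 / 219,303 = 66.09%.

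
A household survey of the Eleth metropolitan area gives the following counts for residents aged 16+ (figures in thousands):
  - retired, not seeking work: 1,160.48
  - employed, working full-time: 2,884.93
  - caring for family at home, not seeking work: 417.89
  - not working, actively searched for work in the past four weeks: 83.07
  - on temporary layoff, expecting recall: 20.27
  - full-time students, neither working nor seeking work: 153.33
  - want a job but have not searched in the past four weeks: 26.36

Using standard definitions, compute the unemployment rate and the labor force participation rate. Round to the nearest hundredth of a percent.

Unemployment rate ≈ 3.46%; labor force participation rate ≈ 62.96%.

Employed = 2,884.93 thousand.
Unemployed = 83.07 + 20.27 = 103.34 thousand (jobless and actively searching, or on temporary layoff).
Labor force = 2,884.93 + 103.34 = 2,988.27 thousand.
Not in labor force = 1,160.48 + 417.89 + 153.33 + 26.36 = 1,758.06 thousand (those not working and not actively searching are outside the labor force — including those who want a job but have given up searching).
Civilian working-age population = 2,988.27 + 1,758.06 = 4,746.33 thousand.
Unemployment rate = 103.34 / 2,988.27 = 3.46%.
Labor force participation rate = 2,988.27 / 4,746.33 = 62.96%.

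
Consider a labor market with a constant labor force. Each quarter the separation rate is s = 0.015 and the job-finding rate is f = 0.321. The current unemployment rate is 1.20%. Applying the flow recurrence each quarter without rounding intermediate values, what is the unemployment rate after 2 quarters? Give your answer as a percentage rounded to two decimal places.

With a fixed labor force, u_{t+1} = u_t + s·(1−u_t) − f·u_t = u_t·(1−s−f) + s.
Here 1−s−f = 0.664 and s = 0.015.
u_1 = 0.012000 × 0.664 + 0.015 = 0.022968.
u_2 = 0.022968 × 0.664 + 0.015 = 0.030251.

Unemployment rate after two quarters ≈ 3.03%.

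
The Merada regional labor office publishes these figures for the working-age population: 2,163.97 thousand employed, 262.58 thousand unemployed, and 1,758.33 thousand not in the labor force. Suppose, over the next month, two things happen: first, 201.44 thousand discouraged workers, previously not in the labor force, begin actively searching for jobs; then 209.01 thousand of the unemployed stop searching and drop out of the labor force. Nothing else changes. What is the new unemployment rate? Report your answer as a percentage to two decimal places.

Initially, labor force = 2,163.97 + 262.58 = 2,426.55 thousand, so u = 262.58/2,426.55 = 10.82%.
After the first change, unemployed and labor force both rise by 201.44 → E = 2,163.97, U = 464.02, labor force = 2,627.99 thousand.
After the second change, unemployed and labor force both fall by 209.01 → E = 2,163.97, U = 255.01, labor force = 2,418.98 thousand.
New unemployment rate = 255.01 / 2,418.98 = 10.54%.

New unemployment rate ≈ 10.54%.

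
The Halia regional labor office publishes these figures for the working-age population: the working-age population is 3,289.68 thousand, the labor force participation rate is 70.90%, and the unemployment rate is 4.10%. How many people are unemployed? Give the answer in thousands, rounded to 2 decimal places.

About 95.63 thousand are unemployed.

Labor force = 0.7090 × 3,289.68 = 2,332.38 thousand.
Unemployed = 0.0410 × 2,332.38 ≈ 95.63 thousand.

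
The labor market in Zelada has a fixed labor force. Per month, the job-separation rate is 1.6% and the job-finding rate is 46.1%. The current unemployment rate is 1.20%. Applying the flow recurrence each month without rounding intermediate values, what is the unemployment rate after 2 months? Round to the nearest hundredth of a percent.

Unemployment rate after two months ≈ 2.77%.

With a fixed labor force, u_{t+1} = u_t + s·(1−u_t) − f·u_t = u_t·(1−s−f) + s.
Here 1−s−f = 0.523 and s = 0.016.
u_1 = 0.012000 × 0.523 + 0.016 = 0.022276.
u_2 = 0.022276 × 0.523 + 0.016 = 0.027650.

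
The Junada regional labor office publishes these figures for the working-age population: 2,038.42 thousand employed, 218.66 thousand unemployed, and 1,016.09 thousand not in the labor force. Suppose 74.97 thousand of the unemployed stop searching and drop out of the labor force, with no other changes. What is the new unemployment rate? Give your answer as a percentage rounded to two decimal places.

Initially, labor force = 2,038.42 + 218.66 = 2,257.08 thousand, so u = 218.66/2,257.08 = 9.69%.
After the change, unemployed and labor force both fall by 74.97 → E = 2,038.42, U = 143.69, labor force = 2,182.11 thousand.
New unemployment rate = 143.69 / 2,182.11 = 6.58%.

New unemployment rate ≈ 6.58%.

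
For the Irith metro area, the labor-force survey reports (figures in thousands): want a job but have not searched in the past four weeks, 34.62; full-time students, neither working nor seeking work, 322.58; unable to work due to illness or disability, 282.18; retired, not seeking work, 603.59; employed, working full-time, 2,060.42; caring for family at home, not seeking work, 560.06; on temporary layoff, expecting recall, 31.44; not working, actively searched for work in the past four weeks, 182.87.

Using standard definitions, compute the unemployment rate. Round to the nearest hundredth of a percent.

Employed = 2,060.42 thousand.
Unemployed = 31.44 + 182.87 = 214.31 thousand (jobless and actively searching, or on temporary layoff).
Labor force = 2,060.42 + 214.31 = 2,274.73 thousand.
Unemployment rate = 214.31 / 2,274.73 = 9.42%.

Unemployment rate ≈ 9.42%.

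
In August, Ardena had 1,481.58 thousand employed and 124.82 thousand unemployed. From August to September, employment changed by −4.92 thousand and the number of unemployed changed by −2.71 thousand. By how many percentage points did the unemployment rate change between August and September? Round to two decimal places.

The unemployment rate changed by −0.13 percentage points.

August: labor force = 1,481.58 + 124.82 = 1,606.40; u = 124.82/1,606.40 = 7.77%.
September: labor force = 1,476.66 + 122.11 = 1,598.77; u = 122.11/1,598.77 = 7.64%.
Change = 7.64% − 7.77% = −0.13 pp.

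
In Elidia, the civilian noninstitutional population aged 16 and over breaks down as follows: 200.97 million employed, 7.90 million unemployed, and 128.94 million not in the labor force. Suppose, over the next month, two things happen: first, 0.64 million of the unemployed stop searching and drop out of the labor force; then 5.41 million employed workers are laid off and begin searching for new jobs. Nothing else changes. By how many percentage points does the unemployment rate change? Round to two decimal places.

The unemployment rate changes by +2.30 percentage points.

Initially, labor force = 200.97 + 7.90 = 208.87 million, so u = 7.90/208.87 = 3.78%.
After the first change, unemployed and labor force both fall by 0.64 → E = 200.97, U = 7.26, labor force = 208.23 million.
After the second change, employed falls and unemployed rises by 5.41; labor force unchanged → E = 195.56, U = 12.67, labor force = 208.23 million.
New unemployment rate = 12.67 / 208.23 = 6.08%.
Change = 6.08% − 3.78% = +2.30 percentage points.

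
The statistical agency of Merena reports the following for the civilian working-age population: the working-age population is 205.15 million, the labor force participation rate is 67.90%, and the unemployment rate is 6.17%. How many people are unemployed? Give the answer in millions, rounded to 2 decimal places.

Labor force = 0.6790 × 205.15 = 139.30 million.
Unemployed = 0.0617 × 139.30 ≈ 8.59 million.

About 8.59 million are unemployed.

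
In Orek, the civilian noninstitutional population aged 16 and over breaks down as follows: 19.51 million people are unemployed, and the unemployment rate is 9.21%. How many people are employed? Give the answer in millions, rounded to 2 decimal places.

Labor force = U / u = 19.51 / 0.0921 ≈ 211.83 million.
Employed = labor force − unemployed = 211.83 − 19.51 = 192.32 million.

About 192.32 million are employed.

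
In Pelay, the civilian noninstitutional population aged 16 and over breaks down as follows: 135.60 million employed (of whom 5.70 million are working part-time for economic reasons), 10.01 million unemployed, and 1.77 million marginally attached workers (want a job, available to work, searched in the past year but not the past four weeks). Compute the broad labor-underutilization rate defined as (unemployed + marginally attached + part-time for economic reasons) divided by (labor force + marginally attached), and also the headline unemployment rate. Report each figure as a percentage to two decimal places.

Labor force = 135.60 + 10.01 = 145.61 million.
Numerator = 10.01 + 1.77 + 5.70 = 17.48 million.
Denominator = 145.61 + 1.77 = 147.38 million.
Broad rate = 17.48 / 147.38 = 11.86%.
Headline unemployment rate = 10.01 / 145.61 = 6.87%.

Broad underutilization rate ≈ 11.86%; headline unemployment rate ≈ 6.87%.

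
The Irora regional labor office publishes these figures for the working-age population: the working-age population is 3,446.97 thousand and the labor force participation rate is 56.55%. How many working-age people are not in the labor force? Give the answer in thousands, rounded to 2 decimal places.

Share not in the labor force = 1 − 0.5655 = 0.4345.
Not in labor force = 0.4345 × 3,446.97 ≈ 1,497.71 thousand.

About 1,497.71 thousand are not in the labor force.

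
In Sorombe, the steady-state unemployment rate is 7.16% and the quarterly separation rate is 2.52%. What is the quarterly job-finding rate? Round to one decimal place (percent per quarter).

Job-finding rate ≈ 32.7% per quarter.

From u* = s/(s+f): f = s·(1−u)/u.
f = 2.52 × (1 − 0.0716) / 0.0716 = 2.3396 / 0.0716 ≈ 32.7% per quarter.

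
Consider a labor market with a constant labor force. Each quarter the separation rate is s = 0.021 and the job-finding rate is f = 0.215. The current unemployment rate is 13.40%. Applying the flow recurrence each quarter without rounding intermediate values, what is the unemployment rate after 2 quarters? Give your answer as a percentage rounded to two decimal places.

With a fixed labor force, u_{t+1} = u_t + s·(1−u_t) − f·u_t = u_t·(1−s−f) + s.
Here 1−s−f = 0.764 and s = 0.021.
u_1 = 0.134000 × 0.764 + 0.021 = 0.123376.
u_2 = 0.123376 × 0.764 + 0.021 = 0.115259.

Unemployment rate after two quarters ≈ 11.53%.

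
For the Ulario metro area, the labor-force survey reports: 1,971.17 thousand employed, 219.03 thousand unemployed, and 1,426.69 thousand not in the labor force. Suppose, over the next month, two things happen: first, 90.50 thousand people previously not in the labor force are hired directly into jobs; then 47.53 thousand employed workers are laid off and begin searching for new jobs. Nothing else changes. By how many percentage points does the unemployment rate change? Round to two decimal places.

The unemployment rate changes by +1.69 percentage points.

Initially, labor force = 1,971.17 + 219.03 = 2,190.20 thousand, so u = 219.03/2,190.20 = 10.00%.
After the first change, employed and labor force both rise by 90.50; unemployed unchanged → E = 2,061.67, U = 219.03, labor force = 2,280.70 thousand.
After the second change, employed falls and unemployed rises by 47.53; labor force unchanged → E = 2,014.14, U = 266.56, labor force = 2,280.70 thousand.
New unemployment rate = 266.56 / 2,280.70 = 11.69%.
Change = 11.69% − 10.00% = +1.69 percentage points.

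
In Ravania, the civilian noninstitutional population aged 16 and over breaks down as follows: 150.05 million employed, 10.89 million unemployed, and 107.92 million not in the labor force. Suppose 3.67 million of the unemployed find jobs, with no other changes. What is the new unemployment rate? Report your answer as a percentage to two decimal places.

Initially, labor force = 150.05 + 10.89 = 160.94 million, so u = 10.89/160.94 = 6.77%.
After the change, unemployed falls and employed rises by 3.67; labor force unchanged → E = 153.72, U = 7.22, labor force = 160.94 million.
New unemployment rate = 7.22 / 160.94 = 4.49%.

New unemployment rate ≈ 4.49%.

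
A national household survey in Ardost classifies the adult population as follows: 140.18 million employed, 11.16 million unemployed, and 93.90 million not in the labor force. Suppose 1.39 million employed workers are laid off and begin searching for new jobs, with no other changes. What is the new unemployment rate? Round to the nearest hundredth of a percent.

New unemployment rate ≈ 8.29%.

Initially, labor force = 140.18 + 11.16 = 151.34 million, so u = 11.16/151.34 = 7.37%.
After the change, employed falls and unemployed rises by 1.39; labor force unchanged → E = 138.79, U = 12.55, labor force = 151.34 million.
New unemployment rate = 12.55 / 151.34 = 8.29%.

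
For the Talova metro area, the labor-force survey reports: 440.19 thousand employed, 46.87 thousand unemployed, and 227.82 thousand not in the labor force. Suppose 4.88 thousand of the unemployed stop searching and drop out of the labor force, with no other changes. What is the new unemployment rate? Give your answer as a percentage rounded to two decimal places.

New unemployment rate ≈ 8.71%.

Initially, labor force = 440.19 + 46.87 = 487.06 thousand, so u = 46.87/487.06 = 9.62%.
After the change, unemployed and labor force both fall by 4.88 → E = 440.19, U = 41.99, labor force = 482.18 thousand.
New unemployment rate = 41.99 / 482.18 = 8.71%.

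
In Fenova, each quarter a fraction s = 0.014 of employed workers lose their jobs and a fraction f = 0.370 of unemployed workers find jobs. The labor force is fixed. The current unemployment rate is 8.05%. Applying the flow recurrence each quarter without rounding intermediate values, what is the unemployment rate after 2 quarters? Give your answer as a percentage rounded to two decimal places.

Unemployment rate after two quarters ≈ 5.32%.

With a fixed labor force, u_{t+1} = u_t + s·(1−u_t) − f·u_t = u_t·(1−s−f) + s.
Here 1−s−f = 0.616 and s = 0.014.
u_1 = 0.080500 × 0.616 + 0.014 = 0.063588.
u_2 = 0.063588 × 0.616 + 0.014 = 0.053170.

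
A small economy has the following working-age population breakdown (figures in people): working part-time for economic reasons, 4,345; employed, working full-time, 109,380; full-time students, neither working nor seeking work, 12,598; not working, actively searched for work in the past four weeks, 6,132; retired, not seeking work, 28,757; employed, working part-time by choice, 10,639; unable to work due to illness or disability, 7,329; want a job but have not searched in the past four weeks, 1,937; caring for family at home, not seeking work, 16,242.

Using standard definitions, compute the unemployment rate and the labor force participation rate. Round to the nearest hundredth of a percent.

Unemployment rate ≈ 4.70%; labor force participation rate ≈ 66.12%.

Employed = 4,345 + 109,380 + 10,639 = 124,364 (anyone who worked, including part-time for economic reasons, counts as employed).
Unemployed = 6,132.
Labor force = 124,364 + 6,132 = 130,496.
Not in labor force = 12,598 + 28,757 + 7,329 + 1,937 + 16,242 = 66,863 (those not working and not actively searching are outside the labor force — including those who want a job but have given up searching).
Civilian working-age population = 130,496 + 66,863 = 197,359.
Unemployment rate = 6,132 / 130,496 = 4.70%.
Labor force participation rate = 130,496 / 197,359 = 66.12%.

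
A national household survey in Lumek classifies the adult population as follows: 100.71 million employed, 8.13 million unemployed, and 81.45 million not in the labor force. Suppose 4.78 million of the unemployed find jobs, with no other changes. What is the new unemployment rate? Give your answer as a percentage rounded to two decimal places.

Initially, labor force = 100.71 + 8.13 = 108.84 million, so u = 8.13/108.84 = 7.47%.
After the change, unemployed falls and employed rises by 4.78; labor force unchanged → E = 105.49, U = 3.35, labor force = 108.84 million.
New unemployment rate = 3.35 / 108.84 = 3.08%.

New unemployment rate ≈ 3.08%.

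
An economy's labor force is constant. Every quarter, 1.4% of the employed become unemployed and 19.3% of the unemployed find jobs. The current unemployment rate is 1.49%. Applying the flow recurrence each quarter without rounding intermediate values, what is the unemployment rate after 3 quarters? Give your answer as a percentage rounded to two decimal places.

Unemployment rate after three quarters ≈ 4.13%.

With a fixed labor force, u_{t+1} = u_t + s·(1−u_t) − f·u_t = u_t·(1−s−f) + s.
Here 1−s−f = 0.793 and s = 0.014.
u_1 = 0.014900 × 0.793 + 0.014 = 0.025816.
u_2 = 0.025816 × 0.793 + 0.014 = 0.034472.
u_3 = 0.034472 × 0.793 + 0.014 = 0.041336.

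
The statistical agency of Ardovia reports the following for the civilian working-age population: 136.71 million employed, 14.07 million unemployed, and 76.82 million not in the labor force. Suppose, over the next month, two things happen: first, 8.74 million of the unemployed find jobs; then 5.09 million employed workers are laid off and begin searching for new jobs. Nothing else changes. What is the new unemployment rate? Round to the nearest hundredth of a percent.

Initially, labor force = 136.71 + 14.07 = 150.78 million, so u = 14.07/150.78 = 9.33%.
After the first change, unemployed falls and employed rises by 8.74; labor force unchanged → E = 145.45, U = 5.33, labor force = 150.78 million.
After the second change, employed falls and unemployed rises by 5.09; labor force unchanged → E = 140.36, U = 10.42, labor force = 150.78 million.
New unemployment rate = 10.42 / 150.78 = 6.91%.

New unemployment rate ≈ 6.91%.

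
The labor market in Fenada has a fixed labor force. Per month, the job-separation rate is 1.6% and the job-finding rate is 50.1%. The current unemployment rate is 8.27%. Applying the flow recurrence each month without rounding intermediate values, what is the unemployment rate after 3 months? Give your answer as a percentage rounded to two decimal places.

With a fixed labor force, u_{t+1} = u_t + s·(1−u_t) − f·u_t = u_t·(1−s−f) + s.
Here 1−s−f = 0.483 and s = 0.016.
u_1 = 0.082700 × 0.483 + 0.016 = 0.055944.
u_2 = 0.055944 × 0.483 + 0.016 = 0.043021.
u_3 = 0.043021 × 0.483 + 0.016 = 0.036779.

Unemployment rate after three months ≈ 3.68%.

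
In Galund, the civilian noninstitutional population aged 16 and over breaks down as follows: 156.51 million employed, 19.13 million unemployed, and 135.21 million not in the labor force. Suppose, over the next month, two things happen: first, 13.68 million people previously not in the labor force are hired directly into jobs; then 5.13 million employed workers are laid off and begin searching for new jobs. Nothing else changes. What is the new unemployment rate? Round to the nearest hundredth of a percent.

Initially, labor force = 156.51 + 19.13 = 175.64 million, so u = 19.13/175.64 = 10.89%.
After the first change, employed and labor force both rise by 13.68; unemployed unchanged → E = 170.19, U = 19.13, labor force = 189.32 million.
After the second change, employed falls and unemployed rises by 5.13; labor force unchanged → E = 165.06, U = 24.26, labor force = 189.32 million.
New unemployment rate = 24.26 / 189.32 = 12.81%.

New unemployment rate ≈ 12.81%.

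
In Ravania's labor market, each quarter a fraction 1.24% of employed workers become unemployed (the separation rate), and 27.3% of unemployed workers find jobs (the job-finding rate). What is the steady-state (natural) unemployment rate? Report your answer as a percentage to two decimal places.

At steady state the flows balance: s·E = f·U, so U/(E+U) = s/(s+f).
u* = 1.24 / (1.24 + 27.3) = 1.24 / 28.54 = 4.34%.

Steady-state unemployment rate ≈ 4.34%.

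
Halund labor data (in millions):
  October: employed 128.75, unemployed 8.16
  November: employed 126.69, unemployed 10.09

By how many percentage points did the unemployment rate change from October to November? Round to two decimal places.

The unemployment rate changed by +1.42 percentage points.

October: labor force = 128.75 + 8.16 = 136.91; u = 8.16/136.91 = 5.96%.
November: labor force = 126.69 + 10.09 = 136.78; u = 10.09/136.78 = 7.38%.
Change = 7.38% − 5.96% = +1.42 pp.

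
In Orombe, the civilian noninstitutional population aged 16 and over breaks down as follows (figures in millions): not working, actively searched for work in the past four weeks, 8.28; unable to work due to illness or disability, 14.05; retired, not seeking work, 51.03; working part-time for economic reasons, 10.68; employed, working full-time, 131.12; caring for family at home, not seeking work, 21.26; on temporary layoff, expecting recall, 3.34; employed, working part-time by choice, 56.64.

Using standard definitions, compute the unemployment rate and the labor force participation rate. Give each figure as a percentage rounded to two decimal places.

Unemployment rate ≈ 5.53%; labor force participation rate ≈ 70.87%.

Employed = 10.68 + 131.12 + 56.64 = 198.44 million (anyone who worked, including part-time for economic reasons, counts as employed).
Unemployed = 8.28 + 3.34 = 11.62 million (jobless and actively searching, or on temporary layoff).
Labor force = 198.44 + 11.62 = 210.06 million.
Not in labor force = 14.05 + 51.03 + 21.26 = 86.34 million (those not working and not actively searching are outside the labor force).
Civilian working-age population = 210.06 + 86.34 = 296.40 million.
Unemployment rate = 11.62 / 210.06 = 5.53%.
Labor force participation rate = 210.06 / 296.40 = 70.87%.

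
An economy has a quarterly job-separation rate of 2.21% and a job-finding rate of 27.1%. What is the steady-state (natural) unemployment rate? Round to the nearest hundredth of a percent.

At steady state the flows balance: s·E = f·U, so U/(E+U) = s/(s+f).
u* = 2.21 / (2.21 + 27.1) = 2.21 / 29.31 = 7.54%.

Steady-state unemployment rate ≈ 7.54%.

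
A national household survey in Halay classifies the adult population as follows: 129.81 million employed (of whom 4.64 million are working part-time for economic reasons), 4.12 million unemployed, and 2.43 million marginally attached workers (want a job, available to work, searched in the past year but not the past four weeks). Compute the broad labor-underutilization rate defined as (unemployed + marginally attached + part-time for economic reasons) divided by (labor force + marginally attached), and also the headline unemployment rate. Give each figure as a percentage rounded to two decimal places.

Labor force = 129.81 + 4.12 = 133.93 million.
Numerator = 4.12 + 2.43 + 4.64 = 11.19 million.
Denominator = 133.93 + 2.43 = 136.36 million.
Broad rate = 11.19 / 136.36 = 8.21%.
Headline unemployment rate = 4.12 / 133.93 = 3.08%.

Broad underutilization rate ≈ 8.21%; headline unemployment rate ≈ 3.08%.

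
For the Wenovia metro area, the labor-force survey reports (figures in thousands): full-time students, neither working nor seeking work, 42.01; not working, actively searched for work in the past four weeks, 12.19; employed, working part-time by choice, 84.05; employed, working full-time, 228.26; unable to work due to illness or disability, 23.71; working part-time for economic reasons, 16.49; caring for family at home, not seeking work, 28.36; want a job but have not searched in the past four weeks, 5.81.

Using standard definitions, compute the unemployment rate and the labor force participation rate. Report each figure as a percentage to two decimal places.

Unemployment rate ≈ 3.57%; labor force participation rate ≈ 77.34%.

Employed = 84.05 + 228.26 + 16.49 = 328.80 thousand (anyone who worked, including part-time for economic reasons, counts as employed).
Unemployed = 12.19 thousand.
Labor force = 328.80 + 12.19 = 340.99 thousand.
Not in labor force = 42.01 + 23.71 + 28.36 + 5.81 = 99.89 thousand (those not working and not actively searching are outside the labor force — including those who want a job but have given up searching).
Civilian working-age population = 340.99 + 99.89 = 440.88 thousand.
Unemployment rate = 12.19 / 340.99 = 3.57%.
Labor force participation rate = 340.99 / 440.88 = 77.34%.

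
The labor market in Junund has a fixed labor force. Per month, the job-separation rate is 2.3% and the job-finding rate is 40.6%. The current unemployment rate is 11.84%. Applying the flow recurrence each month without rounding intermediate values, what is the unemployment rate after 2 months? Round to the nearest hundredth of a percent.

Unemployment rate after two months ≈ 7.47%.

With a fixed labor force, u_{t+1} = u_t + s·(1−u_t) − f·u_t = u_t·(1−s−f) + s.
Here 1−s−f = 0.571 and s = 0.023.
u_1 = 0.118400 × 0.571 + 0.023 = 0.090606.
u_2 = 0.090606 × 0.571 + 0.023 = 0.074736.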